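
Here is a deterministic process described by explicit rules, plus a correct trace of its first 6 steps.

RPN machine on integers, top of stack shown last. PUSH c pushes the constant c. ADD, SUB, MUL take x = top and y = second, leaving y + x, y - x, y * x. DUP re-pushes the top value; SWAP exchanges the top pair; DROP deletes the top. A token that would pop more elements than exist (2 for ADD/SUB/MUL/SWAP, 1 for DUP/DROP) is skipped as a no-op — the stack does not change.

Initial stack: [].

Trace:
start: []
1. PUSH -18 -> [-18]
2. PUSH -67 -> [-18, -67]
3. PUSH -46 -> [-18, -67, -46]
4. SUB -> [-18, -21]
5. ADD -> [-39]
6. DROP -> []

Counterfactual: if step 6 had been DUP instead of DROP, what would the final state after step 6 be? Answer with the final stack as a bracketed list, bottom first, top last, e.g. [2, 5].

(re-executing from step 6 with the substitution; state before step 6: [-39])
6. DUP -> [-39, -39]

[-39, -39]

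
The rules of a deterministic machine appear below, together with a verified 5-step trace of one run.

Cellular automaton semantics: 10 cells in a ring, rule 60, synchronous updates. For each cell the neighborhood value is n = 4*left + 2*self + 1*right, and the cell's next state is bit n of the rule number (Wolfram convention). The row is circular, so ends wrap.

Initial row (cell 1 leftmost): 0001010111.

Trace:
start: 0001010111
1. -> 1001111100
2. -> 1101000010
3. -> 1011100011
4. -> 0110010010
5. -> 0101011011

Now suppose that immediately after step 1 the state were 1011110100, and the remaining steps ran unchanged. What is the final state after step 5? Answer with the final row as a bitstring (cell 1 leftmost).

state after step 1 := 1011110100
2. -> 1110001110
3. -> 1001001001
4. -> 0101101101
5. -> 1111011011

1111011011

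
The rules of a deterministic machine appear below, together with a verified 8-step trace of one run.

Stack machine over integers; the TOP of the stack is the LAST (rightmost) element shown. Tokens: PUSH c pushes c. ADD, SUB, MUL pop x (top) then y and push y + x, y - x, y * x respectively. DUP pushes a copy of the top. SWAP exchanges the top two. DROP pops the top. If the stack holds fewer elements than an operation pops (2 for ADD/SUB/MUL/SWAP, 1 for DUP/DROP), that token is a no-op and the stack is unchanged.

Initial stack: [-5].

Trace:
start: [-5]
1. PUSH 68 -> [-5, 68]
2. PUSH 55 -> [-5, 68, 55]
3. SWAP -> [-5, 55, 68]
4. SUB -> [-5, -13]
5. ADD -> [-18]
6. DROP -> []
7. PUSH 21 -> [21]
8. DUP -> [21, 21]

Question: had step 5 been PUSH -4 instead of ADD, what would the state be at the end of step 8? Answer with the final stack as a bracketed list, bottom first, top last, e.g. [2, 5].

[-5, -13, 21, 21]

(re-executing from step 5 with the substitution; state before step 5: [-5, -13])
5. PUSH -4 -> [-5, -13, -4]
6. DROP -> [-5, -13]
7. PUSH 21 -> [-5, -13, 21]
8. DUP -> [-5, -13, 21, 21]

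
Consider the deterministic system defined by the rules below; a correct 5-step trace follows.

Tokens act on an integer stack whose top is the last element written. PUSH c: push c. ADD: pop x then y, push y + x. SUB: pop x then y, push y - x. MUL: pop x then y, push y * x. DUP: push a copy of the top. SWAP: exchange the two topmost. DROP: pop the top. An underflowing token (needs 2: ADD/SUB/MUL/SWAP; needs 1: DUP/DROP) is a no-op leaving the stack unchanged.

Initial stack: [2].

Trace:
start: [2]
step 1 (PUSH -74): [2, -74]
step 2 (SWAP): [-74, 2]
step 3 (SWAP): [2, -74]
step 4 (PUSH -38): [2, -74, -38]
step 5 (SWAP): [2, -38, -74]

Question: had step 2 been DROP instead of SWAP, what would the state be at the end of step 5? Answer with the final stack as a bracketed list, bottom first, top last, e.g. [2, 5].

[-38, 2]

(re-executing from step 2 with the substitution; state before step 2: [2, -74])
step 2 (DROP): [2]
step 3 (SWAP): [2]
step 4 (PUSH -38): [2, -38]
step 5 (SWAP): [-38, 2]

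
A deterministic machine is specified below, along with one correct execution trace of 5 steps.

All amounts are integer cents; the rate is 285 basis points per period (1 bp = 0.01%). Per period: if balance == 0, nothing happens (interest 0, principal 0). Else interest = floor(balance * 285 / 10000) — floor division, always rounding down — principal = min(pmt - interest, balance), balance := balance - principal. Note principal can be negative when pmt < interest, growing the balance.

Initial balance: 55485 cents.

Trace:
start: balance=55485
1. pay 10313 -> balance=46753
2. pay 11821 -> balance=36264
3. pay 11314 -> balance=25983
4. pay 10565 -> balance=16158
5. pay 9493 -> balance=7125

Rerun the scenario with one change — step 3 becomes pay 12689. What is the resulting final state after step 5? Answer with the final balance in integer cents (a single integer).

(re-executing from step 3 with the substitution; state before step 3: balance=36264)
3. pay 12689 -> balance=24608
4. pay 10565 -> balance=14744
5. pay 9493 -> balance=5671

5671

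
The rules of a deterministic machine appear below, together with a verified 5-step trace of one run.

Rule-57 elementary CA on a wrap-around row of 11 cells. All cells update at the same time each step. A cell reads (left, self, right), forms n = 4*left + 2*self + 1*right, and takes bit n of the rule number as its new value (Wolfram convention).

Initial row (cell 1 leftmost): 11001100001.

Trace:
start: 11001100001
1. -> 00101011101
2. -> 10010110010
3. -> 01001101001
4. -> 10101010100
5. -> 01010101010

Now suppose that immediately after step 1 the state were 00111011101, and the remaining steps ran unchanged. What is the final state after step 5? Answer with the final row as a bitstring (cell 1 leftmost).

01010101010

state after step 1 := 00111011101
2. -> 10100110010
3. -> 01010101001
4. -> 10101010100
5. -> 01010101010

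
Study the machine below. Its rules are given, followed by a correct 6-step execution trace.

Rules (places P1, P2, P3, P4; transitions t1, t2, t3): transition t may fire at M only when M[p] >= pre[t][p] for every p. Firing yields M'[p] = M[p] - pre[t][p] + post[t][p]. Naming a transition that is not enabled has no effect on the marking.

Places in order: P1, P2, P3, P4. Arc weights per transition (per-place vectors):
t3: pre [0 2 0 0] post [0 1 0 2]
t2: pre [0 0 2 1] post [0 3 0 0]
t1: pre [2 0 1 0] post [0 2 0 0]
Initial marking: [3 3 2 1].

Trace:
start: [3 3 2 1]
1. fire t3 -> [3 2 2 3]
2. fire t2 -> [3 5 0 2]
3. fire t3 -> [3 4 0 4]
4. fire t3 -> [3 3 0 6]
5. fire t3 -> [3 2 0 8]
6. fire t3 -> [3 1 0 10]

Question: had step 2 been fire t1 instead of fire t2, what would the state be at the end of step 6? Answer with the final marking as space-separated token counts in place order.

1 1 1 9

(re-executing from step 2 with the substitution; state before step 2: [3 2 2 3])
2. fire t1 -> [1 4 1 3]
3. fire t3 -> [1 3 1 5]
4. fire t3 -> [1 2 1 7]
5. fire t3 -> [1 1 1 9]
6. fire t3 -> [1 1 1 9]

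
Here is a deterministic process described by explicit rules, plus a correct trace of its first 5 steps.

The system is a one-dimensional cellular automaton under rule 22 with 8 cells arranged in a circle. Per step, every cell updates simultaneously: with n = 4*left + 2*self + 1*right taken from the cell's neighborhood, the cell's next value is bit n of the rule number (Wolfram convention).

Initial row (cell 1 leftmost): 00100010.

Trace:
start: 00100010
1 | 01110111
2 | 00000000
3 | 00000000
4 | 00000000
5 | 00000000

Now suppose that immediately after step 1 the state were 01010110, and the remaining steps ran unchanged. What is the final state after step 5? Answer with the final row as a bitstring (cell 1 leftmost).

state after step 1 := 01010110
2 | 11010001
3 | 00011010
4 | 00100011
5 | 11110100

11110100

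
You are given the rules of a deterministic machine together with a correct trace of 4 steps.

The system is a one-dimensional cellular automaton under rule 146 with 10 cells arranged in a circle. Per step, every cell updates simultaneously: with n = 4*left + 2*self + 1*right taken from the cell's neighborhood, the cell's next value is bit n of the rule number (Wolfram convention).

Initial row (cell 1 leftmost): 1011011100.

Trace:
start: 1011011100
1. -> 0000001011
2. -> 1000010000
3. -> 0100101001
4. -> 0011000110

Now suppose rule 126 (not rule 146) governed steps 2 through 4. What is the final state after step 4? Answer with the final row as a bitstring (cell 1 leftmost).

1111111001

(re-executing steps 2..4 under rule 126; state before step 2: 0000001011)
2. -> 1000011111
3. -> 1100110000
4. -> 1111111001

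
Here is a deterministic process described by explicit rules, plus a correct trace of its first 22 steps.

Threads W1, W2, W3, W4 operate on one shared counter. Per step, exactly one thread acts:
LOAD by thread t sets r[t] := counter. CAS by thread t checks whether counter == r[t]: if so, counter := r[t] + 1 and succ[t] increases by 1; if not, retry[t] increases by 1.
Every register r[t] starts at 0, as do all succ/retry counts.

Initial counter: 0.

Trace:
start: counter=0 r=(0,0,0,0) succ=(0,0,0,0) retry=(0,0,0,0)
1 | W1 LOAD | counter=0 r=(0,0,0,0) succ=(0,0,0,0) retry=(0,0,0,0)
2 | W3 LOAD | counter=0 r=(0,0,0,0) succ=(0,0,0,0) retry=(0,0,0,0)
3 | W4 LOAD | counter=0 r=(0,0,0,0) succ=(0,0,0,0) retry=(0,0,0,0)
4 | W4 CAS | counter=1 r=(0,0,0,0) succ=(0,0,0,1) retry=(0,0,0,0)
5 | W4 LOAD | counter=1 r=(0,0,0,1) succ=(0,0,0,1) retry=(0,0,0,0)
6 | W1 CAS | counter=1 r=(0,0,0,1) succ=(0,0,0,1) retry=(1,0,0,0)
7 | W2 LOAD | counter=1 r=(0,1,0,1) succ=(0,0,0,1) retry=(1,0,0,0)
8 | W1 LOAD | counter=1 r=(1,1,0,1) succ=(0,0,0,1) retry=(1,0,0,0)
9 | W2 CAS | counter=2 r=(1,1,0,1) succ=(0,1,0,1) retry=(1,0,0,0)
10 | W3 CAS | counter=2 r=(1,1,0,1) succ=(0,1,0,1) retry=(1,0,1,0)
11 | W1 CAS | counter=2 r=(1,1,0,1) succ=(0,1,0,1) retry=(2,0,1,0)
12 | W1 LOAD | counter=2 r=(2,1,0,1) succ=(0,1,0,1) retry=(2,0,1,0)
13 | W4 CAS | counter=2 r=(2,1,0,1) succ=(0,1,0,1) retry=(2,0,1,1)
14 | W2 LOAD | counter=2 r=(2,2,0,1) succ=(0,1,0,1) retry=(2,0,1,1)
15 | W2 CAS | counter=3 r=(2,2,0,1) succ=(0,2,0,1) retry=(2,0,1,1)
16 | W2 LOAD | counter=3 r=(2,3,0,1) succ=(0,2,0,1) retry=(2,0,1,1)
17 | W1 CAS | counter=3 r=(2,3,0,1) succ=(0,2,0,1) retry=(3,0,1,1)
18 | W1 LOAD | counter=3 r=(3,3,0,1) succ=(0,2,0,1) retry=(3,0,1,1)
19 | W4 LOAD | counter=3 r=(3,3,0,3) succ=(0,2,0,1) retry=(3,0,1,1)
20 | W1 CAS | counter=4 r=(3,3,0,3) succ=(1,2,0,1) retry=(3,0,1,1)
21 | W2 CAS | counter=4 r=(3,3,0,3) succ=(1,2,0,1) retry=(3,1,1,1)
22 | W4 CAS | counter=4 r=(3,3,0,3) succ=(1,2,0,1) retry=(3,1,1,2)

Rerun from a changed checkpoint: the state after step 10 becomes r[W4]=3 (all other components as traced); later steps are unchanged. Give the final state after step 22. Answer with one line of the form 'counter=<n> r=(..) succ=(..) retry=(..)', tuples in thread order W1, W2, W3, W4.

counter=4 r=(3,3,0,3) succ=(1,2,0,1) retry=(3,1,1,2)

state after step 10 := counter=2 r=(1,1,0,3) succ=(0,1,0,1) retry=(1,0,1,0)
11 | W1 CAS | counter=2 r=(1,1,0,3) succ=(0,1,0,1) retry=(2,0,1,0)
12 | W1 LOAD | counter=2 r=(2,1,0,3) succ=(0,1,0,1) retry=(2,0,1,0)
13 | W4 CAS | counter=2 r=(2,1,0,3) succ=(0,1,0,1) retry=(2,0,1,1)
14 | W2 LOAD | counter=2 r=(2,2,0,3) succ=(0,1,0,1) retry=(2,0,1,1)
15 | W2 CAS | counter=3 r=(2,2,0,3) succ=(0,2,0,1) retry=(2,0,1,1)
16 | W2 LOAD | counter=3 r=(2,3,0,3) succ=(0,2,0,1) retry=(2,0,1,1)
17 | W1 CAS | counter=3 r=(2,3,0,3) succ=(0,2,0,1) retry=(3,0,1,1)
18 | W1 LOAD | counter=3 r=(3,3,0,3) succ=(0,2,0,1) retry=(3,0,1,1)
19 | W4 LOAD | counter=3 r=(3,3,0,3) succ=(0,2,0,1) retry=(3,0,1,1)
20 | W1 CAS | counter=4 r=(3,3,0,3) succ=(1,2,0,1) retry=(3,0,1,1)
21 | W2 CAS | counter=4 r=(3,3,0,3) succ=(1,2,0,1) retry=(3,1,1,1)
22 | W4 CAS | counter=4 r=(3,3,0,3) succ=(1,2,0,1) retry=(3,1,1,2)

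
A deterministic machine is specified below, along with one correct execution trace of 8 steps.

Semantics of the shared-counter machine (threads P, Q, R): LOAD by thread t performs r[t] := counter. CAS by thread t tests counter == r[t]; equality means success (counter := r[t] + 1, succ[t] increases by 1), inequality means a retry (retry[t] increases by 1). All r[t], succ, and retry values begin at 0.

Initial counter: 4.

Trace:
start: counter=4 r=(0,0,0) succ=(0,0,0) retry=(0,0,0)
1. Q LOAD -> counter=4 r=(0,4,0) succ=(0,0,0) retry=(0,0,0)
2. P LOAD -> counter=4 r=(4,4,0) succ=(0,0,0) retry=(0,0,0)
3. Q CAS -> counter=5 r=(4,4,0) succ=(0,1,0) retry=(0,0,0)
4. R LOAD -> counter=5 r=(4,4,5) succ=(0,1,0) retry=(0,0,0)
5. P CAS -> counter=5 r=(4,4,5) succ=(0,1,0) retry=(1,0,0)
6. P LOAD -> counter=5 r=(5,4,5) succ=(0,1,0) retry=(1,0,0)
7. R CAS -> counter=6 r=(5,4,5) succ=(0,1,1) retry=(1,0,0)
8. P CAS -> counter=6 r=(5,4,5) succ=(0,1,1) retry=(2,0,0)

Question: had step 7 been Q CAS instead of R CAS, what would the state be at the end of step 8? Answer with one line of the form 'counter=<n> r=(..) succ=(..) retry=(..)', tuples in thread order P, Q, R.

counter=6 r=(5,4,5) succ=(1,1,0) retry=(1,1,0)

(re-executing from step 7 with the substitution; state before step 7: counter=5 r=(5,4,5) succ=(0,1,0) retry=(1,0,0))
7. Q CAS -> counter=5 r=(5,4,5) succ=(0,1,0) retry=(1,1,0)
8. P CAS -> counter=6 r=(5,4,5) succ=(1,1,0) retry=(1,1,0)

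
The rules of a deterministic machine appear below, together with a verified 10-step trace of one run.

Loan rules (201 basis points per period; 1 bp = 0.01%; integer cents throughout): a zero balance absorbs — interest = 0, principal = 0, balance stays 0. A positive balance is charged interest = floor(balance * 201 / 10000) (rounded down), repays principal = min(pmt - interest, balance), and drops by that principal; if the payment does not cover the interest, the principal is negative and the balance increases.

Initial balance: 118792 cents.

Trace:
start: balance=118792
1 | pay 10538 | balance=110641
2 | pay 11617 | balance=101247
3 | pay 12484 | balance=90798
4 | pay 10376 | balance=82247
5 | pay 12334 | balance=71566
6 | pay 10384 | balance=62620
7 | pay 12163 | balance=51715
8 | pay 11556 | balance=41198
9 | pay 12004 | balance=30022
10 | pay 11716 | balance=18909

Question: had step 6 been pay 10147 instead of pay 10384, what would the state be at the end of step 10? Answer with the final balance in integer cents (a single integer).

(re-executing from step 6 with the substitution; state before step 6: balance=71566)
6 | pay 10147 | balance=62857
7 | pay 12163 | balance=51957
8 | pay 11556 | balance=41445
9 | pay 12004 | balance=30274
10 | pay 11716 | balance=19166

19166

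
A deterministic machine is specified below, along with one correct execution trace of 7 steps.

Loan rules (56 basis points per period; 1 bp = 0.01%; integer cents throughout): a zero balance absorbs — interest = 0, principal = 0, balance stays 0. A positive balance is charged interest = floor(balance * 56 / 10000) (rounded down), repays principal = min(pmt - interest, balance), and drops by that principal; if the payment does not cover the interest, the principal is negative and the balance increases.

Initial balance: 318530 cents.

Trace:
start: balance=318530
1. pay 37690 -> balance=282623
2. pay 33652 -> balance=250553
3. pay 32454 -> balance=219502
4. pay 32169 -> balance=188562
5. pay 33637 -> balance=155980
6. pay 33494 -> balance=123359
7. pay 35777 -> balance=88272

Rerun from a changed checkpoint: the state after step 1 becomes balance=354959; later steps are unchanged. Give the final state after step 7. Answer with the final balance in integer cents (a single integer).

state after step 1 := balance=354959
2. pay 33652 -> balance=323294
3. pay 32454 -> balance=292650
4. pay 32169 -> balance=262119
5. pay 33637 -> balance=229949
6. pay 33494 -> balance=197742
7. pay 35777 -> balance=163072

163072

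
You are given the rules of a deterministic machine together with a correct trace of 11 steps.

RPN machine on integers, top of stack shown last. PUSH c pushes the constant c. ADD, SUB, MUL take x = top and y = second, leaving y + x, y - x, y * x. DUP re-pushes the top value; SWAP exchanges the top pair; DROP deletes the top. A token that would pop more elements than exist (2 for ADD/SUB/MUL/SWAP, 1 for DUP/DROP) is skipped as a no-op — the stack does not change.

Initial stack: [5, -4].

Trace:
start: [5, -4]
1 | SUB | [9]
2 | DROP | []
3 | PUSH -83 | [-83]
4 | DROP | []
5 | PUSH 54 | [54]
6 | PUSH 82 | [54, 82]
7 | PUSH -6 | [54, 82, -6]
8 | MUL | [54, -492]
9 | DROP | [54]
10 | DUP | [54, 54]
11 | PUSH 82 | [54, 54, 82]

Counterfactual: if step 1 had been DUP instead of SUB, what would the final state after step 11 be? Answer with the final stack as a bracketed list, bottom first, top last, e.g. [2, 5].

[5, -4, 54, 54, 82]

(re-executing from step 1 with the substitution; state before step 1: [5, -4])
1 | DUP | [5, -4, -4]
2 | DROP | [5, -4]
3 | PUSH -83 | [5, -4, -83]
4 | DROP | [5, -4]
5 | PUSH 54 | [5, -4, 54]
6 | PUSH 82 | [5, -4, 54, 82]
7 | PUSH -6 | [5, -4, 54, 82, -6]
8 | MUL | [5, -4, 54, -492]
9 | DROP | [5, -4, 54]
10 | DUP | [5, -4, 54, 54]
11 | PUSH 82 | [5, -4, 54, 54, 82]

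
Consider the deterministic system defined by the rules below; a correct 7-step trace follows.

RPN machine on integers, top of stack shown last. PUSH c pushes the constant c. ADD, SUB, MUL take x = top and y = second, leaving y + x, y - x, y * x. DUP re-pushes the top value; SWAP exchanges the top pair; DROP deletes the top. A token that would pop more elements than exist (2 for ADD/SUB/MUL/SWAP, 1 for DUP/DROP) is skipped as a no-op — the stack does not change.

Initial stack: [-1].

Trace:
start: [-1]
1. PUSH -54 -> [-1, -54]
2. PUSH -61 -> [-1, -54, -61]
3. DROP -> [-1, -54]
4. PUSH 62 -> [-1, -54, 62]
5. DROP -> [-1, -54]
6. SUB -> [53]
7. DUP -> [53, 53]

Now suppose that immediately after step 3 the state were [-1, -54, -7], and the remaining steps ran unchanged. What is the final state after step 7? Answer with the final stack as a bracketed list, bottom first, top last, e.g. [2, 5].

[-1, -47, -47]

state after step 3 := [-1, -54, -7]
4. PUSH 62 -> [-1, -54, -7, 62]
5. DROP -> [-1, -54, -7]
6. SUB -> [-1, -47]
7. DUP -> [-1, -47, -47]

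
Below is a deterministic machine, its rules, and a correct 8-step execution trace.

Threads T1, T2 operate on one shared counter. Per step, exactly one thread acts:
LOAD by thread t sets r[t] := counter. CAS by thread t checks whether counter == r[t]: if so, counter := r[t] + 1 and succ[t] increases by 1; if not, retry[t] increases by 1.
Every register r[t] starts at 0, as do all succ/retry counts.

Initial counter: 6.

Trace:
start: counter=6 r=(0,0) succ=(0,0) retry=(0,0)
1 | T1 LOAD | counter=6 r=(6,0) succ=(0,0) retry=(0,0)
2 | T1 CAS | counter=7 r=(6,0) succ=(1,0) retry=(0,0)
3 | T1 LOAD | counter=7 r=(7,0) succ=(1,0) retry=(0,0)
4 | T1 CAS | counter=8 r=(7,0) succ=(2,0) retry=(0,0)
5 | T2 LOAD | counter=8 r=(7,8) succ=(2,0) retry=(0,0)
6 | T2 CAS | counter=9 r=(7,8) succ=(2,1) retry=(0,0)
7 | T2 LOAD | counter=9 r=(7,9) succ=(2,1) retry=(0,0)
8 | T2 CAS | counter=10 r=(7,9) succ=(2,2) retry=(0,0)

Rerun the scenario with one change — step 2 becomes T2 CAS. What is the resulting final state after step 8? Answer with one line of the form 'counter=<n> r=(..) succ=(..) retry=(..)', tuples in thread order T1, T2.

counter=9 r=(6,8) succ=(1,2) retry=(0,1)

(re-executing from step 2 with the substitution; state before step 2: counter=6 r=(6,0) succ=(0,0) retry=(0,0))
2 | T2 CAS | counter=6 r=(6,0) succ=(0,0) retry=(0,1)
3 | T1 LOAD | counter=6 r=(6,0) succ=(0,0) retry=(0,1)
4 | T1 CAS | counter=7 r=(6,0) succ=(1,0) retry=(0,1)
5 | T2 LOAD | counter=7 r=(6,7) succ=(1,0) retry=(0,1)
6 | T2 CAS | counter=8 r=(6,7) succ=(1,1) retry=(0,1)
7 | T2 LOAD | counter=8 r=(6,8) succ=(1,1) retry=(0,1)
8 | T2 CAS | counter=9 r=(6,8) succ=(1,2) retry=(0,1)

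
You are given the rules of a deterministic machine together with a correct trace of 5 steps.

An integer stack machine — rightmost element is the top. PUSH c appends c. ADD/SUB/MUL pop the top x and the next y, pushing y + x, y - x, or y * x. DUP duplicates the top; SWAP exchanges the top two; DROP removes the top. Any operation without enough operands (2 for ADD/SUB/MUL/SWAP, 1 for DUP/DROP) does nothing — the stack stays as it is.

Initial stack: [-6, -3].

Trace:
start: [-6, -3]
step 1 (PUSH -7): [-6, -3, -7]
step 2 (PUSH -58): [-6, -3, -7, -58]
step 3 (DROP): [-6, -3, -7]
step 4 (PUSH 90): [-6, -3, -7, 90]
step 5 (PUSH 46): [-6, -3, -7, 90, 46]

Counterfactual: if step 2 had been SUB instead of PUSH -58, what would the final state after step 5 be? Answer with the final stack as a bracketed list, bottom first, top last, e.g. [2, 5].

[-6, 90, 46]

(re-executing from step 2 with the substitution; state before step 2: [-6, -3, -7])
step 2 (SUB): [-6, 4]
step 3 (DROP): [-6]
step 4 (PUSH 90): [-6, 90]
step 5 (PUSH 46): [-6, 90, 46]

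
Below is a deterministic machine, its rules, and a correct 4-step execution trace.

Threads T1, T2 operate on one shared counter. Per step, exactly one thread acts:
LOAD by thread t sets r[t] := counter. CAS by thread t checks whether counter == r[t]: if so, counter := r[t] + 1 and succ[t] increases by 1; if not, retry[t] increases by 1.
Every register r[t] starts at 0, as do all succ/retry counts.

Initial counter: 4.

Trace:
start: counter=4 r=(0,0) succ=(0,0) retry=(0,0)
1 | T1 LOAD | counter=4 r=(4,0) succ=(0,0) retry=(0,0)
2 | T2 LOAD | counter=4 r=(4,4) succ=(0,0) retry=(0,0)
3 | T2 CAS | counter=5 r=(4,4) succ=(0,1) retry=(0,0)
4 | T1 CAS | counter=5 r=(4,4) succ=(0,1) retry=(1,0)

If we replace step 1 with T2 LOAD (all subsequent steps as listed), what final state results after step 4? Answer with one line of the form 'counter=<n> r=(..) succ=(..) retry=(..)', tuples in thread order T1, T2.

counter=5 r=(0,4) succ=(0,1) retry=(1,0)

(re-executing from step 1 with the substitution; state before step 1: counter=4 r=(0,0) succ=(0,0) retry=(0,0))
1 | T2 LOAD | counter=4 r=(0,4) succ=(0,0) retry=(0,0)
2 | T2 LOAD | counter=4 r=(0,4) succ=(0,0) retry=(0,0)
3 | T2 CAS | counter=5 r=(0,4) succ=(0,1) retry=(0,0)
4 | T1 CAS | counter=5 r=(0,4) succ=(0,1) retry=(1,0)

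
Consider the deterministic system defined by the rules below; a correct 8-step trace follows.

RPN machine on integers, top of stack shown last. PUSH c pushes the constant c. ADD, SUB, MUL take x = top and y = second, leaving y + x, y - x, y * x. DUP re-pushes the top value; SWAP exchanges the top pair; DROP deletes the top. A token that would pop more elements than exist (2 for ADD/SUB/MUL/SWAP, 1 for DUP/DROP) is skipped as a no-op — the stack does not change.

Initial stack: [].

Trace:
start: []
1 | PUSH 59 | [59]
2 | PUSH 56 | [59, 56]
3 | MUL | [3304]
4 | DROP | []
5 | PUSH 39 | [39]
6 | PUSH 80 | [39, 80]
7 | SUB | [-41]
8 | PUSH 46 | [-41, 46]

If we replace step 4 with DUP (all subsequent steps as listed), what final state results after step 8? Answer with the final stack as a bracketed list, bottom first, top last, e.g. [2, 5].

(re-executing from step 4 with the substitution; state before step 4: [3304])
4 | DUP | [3304, 3304]
5 | PUSH 39 | [3304, 3304, 39]
6 | PUSH 80 | [3304, 3304, 39, 80]
7 | SUB | [3304, 3304, -41]
8 | PUSH 46 | [3304, 3304, -41, 46]

[3304, 3304, -41, 46]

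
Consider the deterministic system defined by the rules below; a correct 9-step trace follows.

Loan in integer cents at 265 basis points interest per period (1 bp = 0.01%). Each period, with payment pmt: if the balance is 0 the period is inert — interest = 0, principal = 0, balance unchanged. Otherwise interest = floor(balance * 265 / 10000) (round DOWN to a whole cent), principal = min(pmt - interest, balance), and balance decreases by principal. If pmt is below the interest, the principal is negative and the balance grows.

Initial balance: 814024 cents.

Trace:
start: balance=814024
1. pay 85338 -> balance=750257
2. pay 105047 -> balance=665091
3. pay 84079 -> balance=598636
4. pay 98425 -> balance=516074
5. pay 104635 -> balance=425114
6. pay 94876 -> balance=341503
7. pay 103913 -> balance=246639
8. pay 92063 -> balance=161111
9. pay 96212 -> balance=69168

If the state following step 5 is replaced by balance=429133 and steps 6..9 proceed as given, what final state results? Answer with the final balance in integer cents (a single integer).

state after step 5 := balance=429133
6. pay 94876 -> balance=345629
7. pay 103913 -> balance=250875
8. pay 92063 -> balance=165460
9. pay 96212 -> balance=73632

73632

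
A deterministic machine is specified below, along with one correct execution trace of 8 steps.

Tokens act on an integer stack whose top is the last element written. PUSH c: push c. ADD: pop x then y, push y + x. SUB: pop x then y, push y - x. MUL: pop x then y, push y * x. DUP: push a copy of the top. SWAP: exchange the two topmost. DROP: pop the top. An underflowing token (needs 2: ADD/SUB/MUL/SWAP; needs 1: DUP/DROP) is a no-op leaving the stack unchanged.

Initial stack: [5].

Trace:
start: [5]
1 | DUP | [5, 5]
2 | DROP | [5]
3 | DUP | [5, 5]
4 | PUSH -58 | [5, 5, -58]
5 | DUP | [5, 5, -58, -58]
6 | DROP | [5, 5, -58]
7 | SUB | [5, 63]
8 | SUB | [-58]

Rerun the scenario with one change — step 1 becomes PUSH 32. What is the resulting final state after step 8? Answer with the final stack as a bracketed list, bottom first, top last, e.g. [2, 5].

(re-executing from step 1 with the substitution; state before step 1: [5])
1 | PUSH 32 | [5, 32]
2 | DROP | [5]
3 | DUP | [5, 5]
4 | PUSH -58 | [5, 5, -58]
5 | DUP | [5, 5, -58, -58]
6 | DROP | [5, 5, -58]
7 | SUB | [5, 63]
8 | SUB | [-58]

[-58]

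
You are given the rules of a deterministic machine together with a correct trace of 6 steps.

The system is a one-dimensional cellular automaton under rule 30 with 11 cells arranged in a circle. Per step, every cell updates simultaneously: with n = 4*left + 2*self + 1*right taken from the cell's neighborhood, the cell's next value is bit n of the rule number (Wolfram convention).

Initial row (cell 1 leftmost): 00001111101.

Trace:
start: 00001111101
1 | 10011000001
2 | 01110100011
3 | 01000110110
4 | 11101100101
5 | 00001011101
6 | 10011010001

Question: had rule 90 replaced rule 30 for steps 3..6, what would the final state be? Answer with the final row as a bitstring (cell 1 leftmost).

(re-executing steps 3..6 under rule 90; state before step 3: 01110100011)
3 | 01010010111
4 | 00001100101
5 | 10011111000
6 | 01110001101

01110001101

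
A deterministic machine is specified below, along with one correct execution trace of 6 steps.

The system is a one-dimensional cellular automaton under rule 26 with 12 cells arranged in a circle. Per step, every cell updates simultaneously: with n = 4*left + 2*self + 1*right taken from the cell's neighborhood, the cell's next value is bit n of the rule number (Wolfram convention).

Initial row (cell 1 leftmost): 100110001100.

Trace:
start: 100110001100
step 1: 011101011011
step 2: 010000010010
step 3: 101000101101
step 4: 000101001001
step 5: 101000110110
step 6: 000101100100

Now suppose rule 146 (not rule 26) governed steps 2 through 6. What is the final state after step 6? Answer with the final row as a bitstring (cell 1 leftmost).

(re-executing steps 2..6 under rule 146; state before step 2: 011101011011)
step 2: 001000000000
step 3: 010100000000
step 4: 100010000000
step 5: 010101000001
step 6: 000000100010

000000100010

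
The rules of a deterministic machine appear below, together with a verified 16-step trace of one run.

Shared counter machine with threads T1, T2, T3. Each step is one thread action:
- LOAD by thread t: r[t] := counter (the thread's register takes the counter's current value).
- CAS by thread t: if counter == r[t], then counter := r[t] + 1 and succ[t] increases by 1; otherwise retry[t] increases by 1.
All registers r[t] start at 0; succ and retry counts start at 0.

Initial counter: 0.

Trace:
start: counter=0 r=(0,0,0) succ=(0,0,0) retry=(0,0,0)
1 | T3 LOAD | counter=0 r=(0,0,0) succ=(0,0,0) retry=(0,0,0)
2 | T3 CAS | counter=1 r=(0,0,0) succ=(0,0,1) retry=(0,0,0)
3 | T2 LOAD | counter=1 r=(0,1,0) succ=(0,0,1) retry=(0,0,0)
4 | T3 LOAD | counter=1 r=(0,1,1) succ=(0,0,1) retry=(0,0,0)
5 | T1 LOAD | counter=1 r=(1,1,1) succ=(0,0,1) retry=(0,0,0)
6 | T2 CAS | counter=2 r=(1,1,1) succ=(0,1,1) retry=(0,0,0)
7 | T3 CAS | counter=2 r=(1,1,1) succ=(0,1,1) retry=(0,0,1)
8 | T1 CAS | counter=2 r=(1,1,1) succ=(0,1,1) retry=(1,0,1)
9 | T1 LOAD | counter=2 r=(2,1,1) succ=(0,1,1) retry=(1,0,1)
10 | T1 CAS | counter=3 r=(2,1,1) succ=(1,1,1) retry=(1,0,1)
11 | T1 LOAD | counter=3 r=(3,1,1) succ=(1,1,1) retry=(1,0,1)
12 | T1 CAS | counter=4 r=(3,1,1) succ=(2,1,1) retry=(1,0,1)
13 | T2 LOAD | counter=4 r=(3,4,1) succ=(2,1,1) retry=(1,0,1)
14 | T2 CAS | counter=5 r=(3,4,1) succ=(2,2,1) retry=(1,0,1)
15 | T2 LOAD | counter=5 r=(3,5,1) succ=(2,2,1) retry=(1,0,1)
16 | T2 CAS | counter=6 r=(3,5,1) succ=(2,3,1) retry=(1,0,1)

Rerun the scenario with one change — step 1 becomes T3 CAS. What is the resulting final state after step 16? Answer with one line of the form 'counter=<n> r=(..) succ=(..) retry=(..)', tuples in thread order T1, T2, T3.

counter=6 r=(3,5,1) succ=(2,3,1) retry=(1,0,2)

(re-executing from step 1 with the substitution; state before step 1: counter=0 r=(0,0,0) succ=(0,0,0) retry=(0,0,0))
1 | T3 CAS | counter=1 r=(0,0,0) succ=(0,0,1) retry=(0,0,0)
2 | T3 CAS | counter=1 r=(0,0,0) succ=(0,0,1) retry=(0,0,1)
3 | T2 LOAD | counter=1 r=(0,1,0) succ=(0,0,1) retry=(0,0,1)
4 | T3 LOAD | counter=1 r=(0,1,1) succ=(0,0,1) retry=(0,0,1)
5 | T1 LOAD | counter=1 r=(1,1,1) succ=(0,0,1) retry=(0,0,1)
6 | T2 CAS | counter=2 r=(1,1,1) succ=(0,1,1) retry=(0,0,1)
7 | T3 CAS | counter=2 r=(1,1,1) succ=(0,1,1) retry=(0,0,2)
8 | T1 CAS | counter=2 r=(1,1,1) succ=(0,1,1) retry=(1,0,2)
9 | T1 LOAD | counter=2 r=(2,1,1) succ=(0,1,1) retry=(1,0,2)
10 | T1 CAS | counter=3 r=(2,1,1) succ=(1,1,1) retry=(1,0,2)
11 | T1 LOAD | counter=3 r=(3,1,1) succ=(1,1,1) retry=(1,0,2)
12 | T1 CAS | counter=4 r=(3,1,1) succ=(2,1,1) retry=(1,0,2)
13 | T2 LOAD | counter=4 r=(3,4,1) succ=(2,1,1) retry=(1,0,2)
14 | T2 CAS | counter=5 r=(3,4,1) succ=(2,2,1) retry=(1,0,2)
15 | T2 LOAD | counter=5 r=(3,5,1) succ=(2,2,1) retry=(1,0,2)
16 | T2 CAS | counter=6 r=(3,5,1) succ=(2,3,1) retry=(1,0,2)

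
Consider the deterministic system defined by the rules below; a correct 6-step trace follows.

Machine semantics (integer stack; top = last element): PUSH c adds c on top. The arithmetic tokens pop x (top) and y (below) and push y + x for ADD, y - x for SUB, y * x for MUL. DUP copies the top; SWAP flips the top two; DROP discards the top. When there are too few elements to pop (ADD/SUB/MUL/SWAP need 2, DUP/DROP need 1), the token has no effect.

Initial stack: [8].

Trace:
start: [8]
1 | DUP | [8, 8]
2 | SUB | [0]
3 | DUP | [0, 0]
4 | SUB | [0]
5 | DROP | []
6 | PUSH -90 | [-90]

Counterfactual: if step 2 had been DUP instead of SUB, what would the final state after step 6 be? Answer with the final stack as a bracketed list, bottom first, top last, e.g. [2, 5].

(re-executing from step 2 with the substitution; state before step 2: [8, 8])
2 | DUP | [8, 8, 8]
3 | DUP | [8, 8, 8, 8]
4 | SUB | [8, 8, 0]
5 | DROP | [8, 8]
6 | PUSH -90 | [8, 8, -90]

[8, 8, -90]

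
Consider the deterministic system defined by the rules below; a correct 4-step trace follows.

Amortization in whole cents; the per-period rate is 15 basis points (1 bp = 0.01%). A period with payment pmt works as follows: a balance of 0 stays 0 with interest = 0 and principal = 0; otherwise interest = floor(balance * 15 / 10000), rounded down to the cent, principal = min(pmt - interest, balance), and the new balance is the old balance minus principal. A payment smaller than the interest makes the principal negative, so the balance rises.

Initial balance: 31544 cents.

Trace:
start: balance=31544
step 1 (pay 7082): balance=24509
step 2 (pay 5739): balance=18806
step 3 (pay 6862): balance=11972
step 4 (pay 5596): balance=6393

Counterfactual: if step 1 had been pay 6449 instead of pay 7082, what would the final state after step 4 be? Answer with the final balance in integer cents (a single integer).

7029

(re-executing from step 1 with the substitution; state before step 1: balance=31544)
step 1 (pay 6449): balance=25142
step 2 (pay 5739): balance=19440
step 3 (pay 6862): balance=12607
step 4 (pay 5596): balance=7029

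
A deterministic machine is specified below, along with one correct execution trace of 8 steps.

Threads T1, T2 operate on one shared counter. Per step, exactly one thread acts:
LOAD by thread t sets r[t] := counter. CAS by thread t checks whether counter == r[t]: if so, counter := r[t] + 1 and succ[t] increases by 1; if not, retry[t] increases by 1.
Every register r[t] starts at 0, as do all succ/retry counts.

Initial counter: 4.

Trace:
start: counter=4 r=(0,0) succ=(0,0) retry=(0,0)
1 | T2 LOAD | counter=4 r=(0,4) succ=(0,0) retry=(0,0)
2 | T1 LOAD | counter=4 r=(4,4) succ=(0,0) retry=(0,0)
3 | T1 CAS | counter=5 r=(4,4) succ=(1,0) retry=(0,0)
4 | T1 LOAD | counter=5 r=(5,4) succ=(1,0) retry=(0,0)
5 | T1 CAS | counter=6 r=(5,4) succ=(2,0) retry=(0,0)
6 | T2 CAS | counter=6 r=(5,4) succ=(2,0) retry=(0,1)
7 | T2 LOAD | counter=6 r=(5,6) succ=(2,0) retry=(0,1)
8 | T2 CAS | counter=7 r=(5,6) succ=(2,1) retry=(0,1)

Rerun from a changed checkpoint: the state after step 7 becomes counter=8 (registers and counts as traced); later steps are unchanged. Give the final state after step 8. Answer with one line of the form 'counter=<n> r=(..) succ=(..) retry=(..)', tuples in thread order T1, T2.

counter=8 r=(5,6) succ=(2,0) retry=(0,2)

state after step 7 := counter=8 r=(5,6) succ=(2,0) retry=(0,1)
8 | T2 CAS | counter=8 r=(5,6) succ=(2,0) retry=(0,2)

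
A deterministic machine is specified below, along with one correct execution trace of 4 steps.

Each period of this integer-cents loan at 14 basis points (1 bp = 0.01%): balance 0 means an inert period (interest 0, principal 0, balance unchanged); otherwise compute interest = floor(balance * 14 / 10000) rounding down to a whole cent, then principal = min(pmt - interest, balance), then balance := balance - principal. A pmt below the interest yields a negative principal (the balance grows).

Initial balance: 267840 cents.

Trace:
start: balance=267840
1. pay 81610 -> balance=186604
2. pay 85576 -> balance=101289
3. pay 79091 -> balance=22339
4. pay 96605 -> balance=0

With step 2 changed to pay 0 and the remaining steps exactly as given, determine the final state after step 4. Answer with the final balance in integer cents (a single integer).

(re-executing from step 2 with the substitution; state before step 2: balance=186604)
2. pay 0 -> balance=186865
3. pay 79091 -> balance=108035
4. pay 96605 -> balance=11581

11581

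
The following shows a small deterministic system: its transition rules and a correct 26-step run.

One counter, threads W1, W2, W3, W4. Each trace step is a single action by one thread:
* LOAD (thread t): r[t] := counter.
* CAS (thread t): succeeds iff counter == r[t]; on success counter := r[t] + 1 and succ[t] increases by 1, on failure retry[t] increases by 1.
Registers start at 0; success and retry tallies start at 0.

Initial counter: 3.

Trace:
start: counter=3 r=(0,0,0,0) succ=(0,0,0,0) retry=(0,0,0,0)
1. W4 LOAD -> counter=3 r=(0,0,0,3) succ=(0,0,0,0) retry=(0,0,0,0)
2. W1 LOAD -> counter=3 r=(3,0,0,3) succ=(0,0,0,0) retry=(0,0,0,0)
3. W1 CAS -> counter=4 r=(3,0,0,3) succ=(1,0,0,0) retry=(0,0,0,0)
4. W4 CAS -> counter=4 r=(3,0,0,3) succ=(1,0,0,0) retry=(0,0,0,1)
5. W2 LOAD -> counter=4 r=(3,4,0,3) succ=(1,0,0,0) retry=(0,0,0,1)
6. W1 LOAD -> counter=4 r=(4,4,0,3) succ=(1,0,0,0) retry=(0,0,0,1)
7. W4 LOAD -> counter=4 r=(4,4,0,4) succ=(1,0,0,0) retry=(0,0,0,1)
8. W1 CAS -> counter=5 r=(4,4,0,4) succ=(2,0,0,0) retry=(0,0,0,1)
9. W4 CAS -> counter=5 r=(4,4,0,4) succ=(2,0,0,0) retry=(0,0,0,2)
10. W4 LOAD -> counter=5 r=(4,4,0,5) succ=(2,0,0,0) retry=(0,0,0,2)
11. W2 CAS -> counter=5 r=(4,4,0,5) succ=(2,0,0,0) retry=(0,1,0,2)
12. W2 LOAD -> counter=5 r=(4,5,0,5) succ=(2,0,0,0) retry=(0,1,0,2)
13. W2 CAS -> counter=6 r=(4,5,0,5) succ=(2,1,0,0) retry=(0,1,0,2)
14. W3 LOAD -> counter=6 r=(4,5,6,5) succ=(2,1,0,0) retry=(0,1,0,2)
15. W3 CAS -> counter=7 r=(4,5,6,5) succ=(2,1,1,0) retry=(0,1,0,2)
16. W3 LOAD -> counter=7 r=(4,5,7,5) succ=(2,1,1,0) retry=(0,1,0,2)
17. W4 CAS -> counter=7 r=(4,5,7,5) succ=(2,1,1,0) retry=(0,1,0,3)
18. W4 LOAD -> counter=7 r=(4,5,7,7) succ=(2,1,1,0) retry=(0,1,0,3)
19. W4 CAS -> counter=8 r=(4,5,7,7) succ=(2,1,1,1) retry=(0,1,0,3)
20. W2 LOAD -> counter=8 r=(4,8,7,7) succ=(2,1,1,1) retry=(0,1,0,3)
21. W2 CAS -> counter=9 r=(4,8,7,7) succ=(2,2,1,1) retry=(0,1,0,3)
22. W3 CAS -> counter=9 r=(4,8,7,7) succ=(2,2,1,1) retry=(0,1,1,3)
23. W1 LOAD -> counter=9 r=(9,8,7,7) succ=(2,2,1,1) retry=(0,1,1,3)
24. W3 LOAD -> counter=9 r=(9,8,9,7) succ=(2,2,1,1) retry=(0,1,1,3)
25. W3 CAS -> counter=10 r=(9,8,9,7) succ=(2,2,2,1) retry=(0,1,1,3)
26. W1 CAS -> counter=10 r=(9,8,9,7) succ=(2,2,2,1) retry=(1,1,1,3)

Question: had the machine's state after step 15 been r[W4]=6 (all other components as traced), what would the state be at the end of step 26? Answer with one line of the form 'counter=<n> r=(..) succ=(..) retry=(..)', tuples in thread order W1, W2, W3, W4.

counter=10 r=(9,8,9,7) succ=(2,2,2,1) retry=(1,1,1,3)

state after step 15 := counter=7 r=(4,5,6,6) succ=(2,1,1,0) retry=(0,1,0,2)
16. W3 LOAD -> counter=7 r=(4,5,7,6) succ=(2,1,1,0) retry=(0,1,0,2)
17. W4 CAS -> counter=7 r=(4,5,7,6) succ=(2,1,1,0) retry=(0,1,0,3)
18. W4 LOAD -> counter=7 r=(4,5,7,7) succ=(2,1,1,0) retry=(0,1,0,3)
19. W4 CAS -> counter=8 r=(4,5,7,7) succ=(2,1,1,1) retry=(0,1,0,3)
20. W2 LOAD -> counter=8 r=(4,8,7,7) succ=(2,1,1,1) retry=(0,1,0,3)
21. W2 CAS -> counter=9 r=(4,8,7,7) succ=(2,2,1,1) retry=(0,1,0,3)
22. W3 CAS -> counter=9 r=(4,8,7,7) succ=(2,2,1,1) retry=(0,1,1,3)
23. W1 LOAD -> counter=9 r=(9,8,7,7) succ=(2,2,1,1) retry=(0,1,1,3)
24. W3 LOAD -> counter=9 r=(9,8,9,7) succ=(2,2,1,1) retry=(0,1,1,3)
25. W3 CAS -> counter=10 r=(9,8,9,7) succ=(2,2,2,1) retry=(0,1,1,3)
26. W1 CAS -> counter=10 r=(9,8,9,7) succ=(2,2,2,1) retry=(1,1,1,3)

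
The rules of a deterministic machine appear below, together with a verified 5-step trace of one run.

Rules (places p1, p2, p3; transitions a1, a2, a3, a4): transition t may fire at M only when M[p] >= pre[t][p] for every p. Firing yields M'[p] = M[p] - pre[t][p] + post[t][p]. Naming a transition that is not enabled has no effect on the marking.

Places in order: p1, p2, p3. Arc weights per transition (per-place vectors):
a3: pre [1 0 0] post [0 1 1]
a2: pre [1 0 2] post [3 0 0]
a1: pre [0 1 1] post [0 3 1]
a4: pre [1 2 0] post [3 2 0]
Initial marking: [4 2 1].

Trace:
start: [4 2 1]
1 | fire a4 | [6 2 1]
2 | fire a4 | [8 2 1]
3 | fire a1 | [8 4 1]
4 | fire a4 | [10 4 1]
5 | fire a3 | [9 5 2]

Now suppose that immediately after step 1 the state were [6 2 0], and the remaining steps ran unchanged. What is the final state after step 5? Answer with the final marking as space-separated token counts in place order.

9 3 1

state after step 1 := [6 2 0]
2 | fire a4 | [8 2 0]
3 | fire a1 | [8 2 0]
4 | fire a4 | [10 2 0]
5 | fire a3 | [9 3 1]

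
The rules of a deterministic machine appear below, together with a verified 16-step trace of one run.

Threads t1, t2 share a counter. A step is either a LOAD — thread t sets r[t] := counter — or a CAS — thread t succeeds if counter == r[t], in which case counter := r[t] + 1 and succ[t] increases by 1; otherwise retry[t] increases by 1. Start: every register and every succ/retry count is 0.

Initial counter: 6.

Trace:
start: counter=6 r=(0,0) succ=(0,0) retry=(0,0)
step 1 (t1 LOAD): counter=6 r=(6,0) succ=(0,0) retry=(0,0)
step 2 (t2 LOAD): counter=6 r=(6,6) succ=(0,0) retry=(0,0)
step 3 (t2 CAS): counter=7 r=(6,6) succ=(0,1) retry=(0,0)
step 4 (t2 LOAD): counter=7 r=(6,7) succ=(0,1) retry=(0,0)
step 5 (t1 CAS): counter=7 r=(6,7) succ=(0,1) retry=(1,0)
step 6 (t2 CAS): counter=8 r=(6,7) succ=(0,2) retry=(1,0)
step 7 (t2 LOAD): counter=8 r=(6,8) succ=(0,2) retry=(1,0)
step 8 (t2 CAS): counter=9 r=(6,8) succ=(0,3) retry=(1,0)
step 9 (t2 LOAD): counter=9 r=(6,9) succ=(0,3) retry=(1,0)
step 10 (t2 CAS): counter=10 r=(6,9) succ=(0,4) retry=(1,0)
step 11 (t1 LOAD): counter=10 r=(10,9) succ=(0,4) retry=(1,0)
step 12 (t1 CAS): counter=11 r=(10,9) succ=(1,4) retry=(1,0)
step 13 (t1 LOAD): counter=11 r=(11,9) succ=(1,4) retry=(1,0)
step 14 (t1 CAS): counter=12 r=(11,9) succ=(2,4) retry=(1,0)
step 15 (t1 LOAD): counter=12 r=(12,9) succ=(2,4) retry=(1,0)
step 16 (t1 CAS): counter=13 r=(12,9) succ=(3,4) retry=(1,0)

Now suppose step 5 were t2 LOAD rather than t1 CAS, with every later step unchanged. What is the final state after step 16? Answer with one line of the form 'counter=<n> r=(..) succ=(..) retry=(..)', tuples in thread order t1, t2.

counter=13 r=(12,9) succ=(3,4) retry=(0,0)

(re-executing from step 5 with the substitution; state before step 5: counter=7 r=(6,7) succ=(0,1) retry=(0,0))
step 5 (t2 LOAD): counter=7 r=(6,7) succ=(0,1) retry=(0,0)
step 6 (t2 CAS): counter=8 r=(6,7) succ=(0,2) retry=(0,0)
step 7 (t2 LOAD): counter=8 r=(6,8) succ=(0,2) retry=(0,0)
step 8 (t2 CAS): counter=9 r=(6,8) succ=(0,3) retry=(0,0)
step 9 (t2 LOAD): counter=9 r=(6,9) succ=(0,3) retry=(0,0)
step 10 (t2 CAS): counter=10 r=(6,9) succ=(0,4) retry=(0,0)
step 11 (t1 LOAD): counter=10 r=(10,9) succ=(0,4) retry=(0,0)
step 12 (t1 CAS): counter=11 r=(10,9) succ=(1,4) retry=(0,0)
step 13 (t1 LOAD): counter=11 r=(11,9) succ=(1,4) retry=(0,0)
step 14 (t1 CAS): counter=12 r=(11,9) succ=(2,4) retry=(0,0)
step 15 (t1 LOAD): counter=12 r=(12,9) succ=(2,4) retry=(0,0)
step 16 (t1 CAS): counter=13 r=(12,9) succ=(3,4) retry=(0,0)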